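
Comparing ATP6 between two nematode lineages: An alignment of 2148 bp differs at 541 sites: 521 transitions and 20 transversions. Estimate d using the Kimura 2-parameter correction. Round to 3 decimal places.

0.346

P = 521/2148 ≈ 0.242551 and Q = 20/2148 ≈ 0.009311.
Under the Kimura two-parameter model, d = −½ ln(1 − 2P − Q) − ¼ ln(1 − 2Q).
1 − 2P − Q = 0.505587, giving −½ ln(0.505587) = 0.341018.
1 − 2Q = 0.981378, giving −¼ ln(0.981378) = 0.004699.
d = 0.341018 + 0.004699 = 0.345717.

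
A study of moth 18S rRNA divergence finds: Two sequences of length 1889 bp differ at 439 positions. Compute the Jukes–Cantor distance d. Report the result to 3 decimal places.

p = 439/1889 ≈ 0.232398.
d = −(3/4) ln(1 − 4p/3) = −0.75 ln(1 − 0.309864) = −0.75 ln(0.690136)
  = −0.75 × (-0.370867) = 0.278150 substitutions/site.

0.278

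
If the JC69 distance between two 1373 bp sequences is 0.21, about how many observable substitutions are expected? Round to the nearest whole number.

251

Invert JC69: p = (3/4)(1 − e^(−4d/3)) = 0.75 × (1 − e^(-0.28)) = 0.75 × (1 − 0.755784) = 0.183162.
Expected differing sites = pL ≈ 0.183162 × 1373 = 251.481426 ≈ 251.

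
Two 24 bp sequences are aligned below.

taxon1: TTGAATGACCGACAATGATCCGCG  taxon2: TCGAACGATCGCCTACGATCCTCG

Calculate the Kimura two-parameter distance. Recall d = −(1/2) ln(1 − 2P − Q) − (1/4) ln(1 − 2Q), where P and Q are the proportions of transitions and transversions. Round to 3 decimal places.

Of 24 sites, 4 differences are transitions and 3 are transversions, so P = 4/24 ≈ 0.166667 and Q = 3/24 = 0.125.
Under the Kimura two-parameter model, d = −½ ln(1 − 2P − Q) − ¼ ln(1 − 2Q).
1 − 2P − Q = 0.541666, giving −½ ln(0.541666) = 0.306553.
1 − 2Q = 0.75, giving −¼ ln(0.75) = 0.071921.
d = 0.306553 + 0.071921 = 0.378474.

0.378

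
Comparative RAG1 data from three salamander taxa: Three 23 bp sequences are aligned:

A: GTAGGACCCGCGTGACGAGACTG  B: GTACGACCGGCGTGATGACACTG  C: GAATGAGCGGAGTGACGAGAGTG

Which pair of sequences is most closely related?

A and B

A–B: 4/23 differ, p = 0.174, d = 0.198.
A–C: 6/23 differ, p = 0.261, d = 0.321.
B–C: 7/23 differ, p = 0.304, d = 0.390.
The smallest distance is between A and B.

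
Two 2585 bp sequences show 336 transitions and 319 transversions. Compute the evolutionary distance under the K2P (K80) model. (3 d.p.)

P = 336/2585 ≈ 0.129981 and Q = 319/2585 ≈ 0.123404.
Under the Kimura two-parameter model, d = −½ ln(1 − 2P − Q) − ¼ ln(1 − 2Q).
1 − 2P − Q = 0.616634, giving −½ ln(0.616634) = 0.241740.
1 − 2Q = 0.753192, giving −¼ ln(0.753192) = 0.070859.
d = 0.241740 + 0.070859 = 0.312599.

0.313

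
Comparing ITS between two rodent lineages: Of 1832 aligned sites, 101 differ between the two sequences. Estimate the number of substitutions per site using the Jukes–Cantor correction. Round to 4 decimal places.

p = 101/1832 ≈ 0.055131.
d = −(3/4) ln(1 − 4p/3) = −0.75 ln(1 − 0.073508) = −0.75 ln(0.926492)
  = −0.75 × (-0.076350) = 0.057263 substitutions/site.

0.0573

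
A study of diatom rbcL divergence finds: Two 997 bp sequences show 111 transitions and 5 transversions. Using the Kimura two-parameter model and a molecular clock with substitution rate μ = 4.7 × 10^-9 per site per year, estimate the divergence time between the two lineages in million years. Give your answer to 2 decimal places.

P = 111/997 ≈ 0.111334 and Q = 5/997 ≈ 0.005015.
Under the Kimura two-parameter model, d = −½ ln(1 − 2P − Q) − ¼ ln(1 − 2Q).
1 − 2P − Q = 0.772317, giving −½ ln(0.772317) = 0.129180.
1 − 2Q = 0.98997, giving −¼ ln(0.98997) = 0.002520.
d = 0.129180 + 0.002520 = 0.131700.
Under a molecular clock d = 2μt, so t = d/(2μ) = 0.131700 / (2 × 4.7 × 10^-9) = 14.01 million years.

14.01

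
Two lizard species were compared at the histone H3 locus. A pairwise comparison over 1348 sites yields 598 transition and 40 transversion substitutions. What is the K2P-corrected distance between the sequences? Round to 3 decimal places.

1.259

P = 598/1348 ≈ 0.44362 and Q = 40/1348 ≈ 0.029674.
Under the Kimura two-parameter model, d = −½ ln(1 − 2P − Q) − ¼ ln(1 − 2Q).
1 − 2P − Q = 0.083086, giving −½ ln(0.083086) = 1.243940.
1 − 2Q = 0.940652, giving −¼ ln(0.940652) = 0.015296.
d = 1.243940 + 0.015296 = 1.259236.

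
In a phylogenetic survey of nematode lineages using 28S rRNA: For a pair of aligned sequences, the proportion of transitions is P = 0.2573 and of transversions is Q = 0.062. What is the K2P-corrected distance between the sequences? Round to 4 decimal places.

0.4628

Under the Kimura two-parameter model, d = −½ ln(1 − 2P − Q) − ¼ ln(1 − 2Q).
1 − 2P − Q = 0.4234, giving −½ ln(0.4234) = 0.429719.
1 − 2Q = 0.876, giving −¼ ln(0.876) = 0.033097.
d = 0.429719 + 0.033097 = 0.462816.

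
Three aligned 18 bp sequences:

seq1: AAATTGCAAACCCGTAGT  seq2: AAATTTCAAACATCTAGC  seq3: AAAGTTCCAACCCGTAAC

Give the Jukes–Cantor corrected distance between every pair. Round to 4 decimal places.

seq1–seq2: 5/18 sites differ → p ≈ 0.277778, d = −0.75 ln(1 − 0.370371) = 0.346968 ≈ 0.3470.
seq1–seq3: 5/18 sites differ → p ≈ 0.277778, d = −0.75 ln(1 − 0.370371) = 0.346968 ≈ 0.3470.
seq2–seq3: 6/18 sites differ → p ≈ 0.333333, d = −0.75 ln(1 − 0.444444) = 0.440839 ≈ 0.4408.

d(seq1,seq2) = 0.3470, d(seq1,seq3) = 0.3470, d(seq2,seq3) = 0.4408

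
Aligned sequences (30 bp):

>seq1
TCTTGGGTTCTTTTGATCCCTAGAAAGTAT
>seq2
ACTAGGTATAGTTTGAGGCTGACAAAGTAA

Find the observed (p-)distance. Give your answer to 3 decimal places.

0.400

The sequences differ at 12 of 30 positions.
p = 12/30 = 0.400.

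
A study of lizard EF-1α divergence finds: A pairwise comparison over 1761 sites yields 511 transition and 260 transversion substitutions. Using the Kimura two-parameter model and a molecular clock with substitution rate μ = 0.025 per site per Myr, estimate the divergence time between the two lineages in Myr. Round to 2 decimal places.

14.77

P = 511/1761 ≈ 0.290176 and Q = 260/1761 ≈ 0.147643.
Under the Kimura two-parameter model, d = −½ ln(1 − 2P − Q) − ¼ ln(1 − 2Q).
1 − 2P − Q = 0.272005, giving −½ ln(0.272005) = 0.650967.
1 − 2Q = 0.704714, giving −¼ ln(0.704714) = 0.087491.
d = 0.650967 + 0.087491 = 0.738458.
Under a molecular clock d = 2μt, so t = d/(2μ) = 0.738458 / (2 × 0.025) = 14.77 Myr.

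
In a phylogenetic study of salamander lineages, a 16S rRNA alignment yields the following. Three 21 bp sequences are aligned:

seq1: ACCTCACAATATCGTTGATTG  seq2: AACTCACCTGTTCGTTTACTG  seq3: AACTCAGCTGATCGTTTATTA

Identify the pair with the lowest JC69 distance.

seq2 and seq3

seq1–seq2: 7/21 differ, p = 0.333, d = 0.441.
seq1–seq3: 7/21 differ, p = 0.333, d = 0.441.
seq2–seq3: 4/21 differ, p = 0.190, d = 0.220.
The smallest distance is between seq2 and seq3.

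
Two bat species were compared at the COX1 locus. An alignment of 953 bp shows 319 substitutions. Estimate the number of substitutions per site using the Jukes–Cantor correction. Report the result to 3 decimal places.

p = 319/953 ≈ 0.334732.
d = −(3/4) ln(1 − 4p/3) = −0.75 ln(1 − 0.446309) = −0.75 ln(0.553691)
  = −0.75 × (-0.591149) = 0.443362 substitutions/site.

0.443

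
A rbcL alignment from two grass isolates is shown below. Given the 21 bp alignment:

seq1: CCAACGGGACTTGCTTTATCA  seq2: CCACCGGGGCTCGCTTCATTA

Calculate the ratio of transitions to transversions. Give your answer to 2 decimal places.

Transitions are A↔G and C↔T; transversions are all other mismatches.
Transitions: 4. Transversions: 1.
R = 4/1 = 4.00.

4.00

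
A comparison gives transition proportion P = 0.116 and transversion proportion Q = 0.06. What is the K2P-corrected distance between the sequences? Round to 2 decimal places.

0.20

Under the Kimura two-parameter model, d = −½ ln(1 − 2P − Q) − ¼ ln(1 − 2Q).
1 − 2P − Q = 0.708, giving −½ ln(0.708) = 0.172656.
1 − 2Q = 0.88, giving −¼ ln(0.88) = 0.031958.
d = 0.172656 + 0.031958 = 0.204614.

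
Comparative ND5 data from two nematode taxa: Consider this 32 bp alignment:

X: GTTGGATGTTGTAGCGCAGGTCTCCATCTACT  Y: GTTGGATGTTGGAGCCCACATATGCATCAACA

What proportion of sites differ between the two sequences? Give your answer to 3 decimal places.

0.250

The sequences differ at 8 of 32 positions (sites 12, 16, 19, 20, 22, 24, 29, 32).
p = 8/32 = 0.250.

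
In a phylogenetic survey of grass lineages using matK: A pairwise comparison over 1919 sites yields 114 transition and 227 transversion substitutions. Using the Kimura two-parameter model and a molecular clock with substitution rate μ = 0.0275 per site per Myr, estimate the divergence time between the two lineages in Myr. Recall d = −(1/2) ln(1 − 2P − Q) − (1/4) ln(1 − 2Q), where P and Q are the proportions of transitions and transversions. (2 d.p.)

P = 114/1919 ≈ 0.059406 and Q = 227/1919 ≈ 0.118291.
Under the Kimura two-parameter model, d = −½ ln(1 − 2P − Q) − ¼ ln(1 − 2Q).
1 − 2P − Q = 0.762897, giving −½ ln(0.762897) = 0.135316.
1 − 2Q = 0.763418, giving −¼ ln(0.763418) = 0.067487.
d = 0.135316 + 0.067487 = 0.202803.
Under a molecular clock d = 2μt, so t = d/(2μ) = 0.202803 / (2 × 0.0275) = 3.69 Myr.

3.69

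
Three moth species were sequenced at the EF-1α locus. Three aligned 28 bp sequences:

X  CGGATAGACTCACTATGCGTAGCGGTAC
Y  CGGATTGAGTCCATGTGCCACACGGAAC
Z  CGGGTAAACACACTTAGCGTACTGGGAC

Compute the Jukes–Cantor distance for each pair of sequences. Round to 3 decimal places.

X–Y: 10/28 sites differ → p ≈ 0.357143, d = −0.75 ln(1 − 0.476191) = 0.484971 ≈ 0.485.
X–Z: 8/28 sites differ → p ≈ 0.285714, d = −0.75 ln(1 − 0.380952) = 0.359679 ≈ 0.360.
Y–Z: 15/28 sites differ → p ≈ 0.535714, d = −0.75 ln(1 − 0.714285) = 0.939570 ≈ 0.940.

d(X,Y) = 0.485, d(X,Z) = 0.360, d(Y,Z) = 0.940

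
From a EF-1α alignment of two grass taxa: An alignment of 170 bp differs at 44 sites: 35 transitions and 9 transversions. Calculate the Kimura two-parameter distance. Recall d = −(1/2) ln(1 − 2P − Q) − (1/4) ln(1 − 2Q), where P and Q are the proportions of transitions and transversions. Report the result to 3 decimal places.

P = 35/170 ≈ 0.205882 and Q = 9/170 ≈ 0.052941.
Under the Kimura two-parameter model, d = −½ ln(1 − 2P − Q) − ¼ ln(1 − 2Q).
1 − 2P − Q = 0.535295, giving −½ ln(0.535295) = 0.312469.
1 − 2Q = 0.894118, giving −¼ ln(0.894118) = 0.027979.
d = 0.312469 + 0.027979 = 0.340448.

0.340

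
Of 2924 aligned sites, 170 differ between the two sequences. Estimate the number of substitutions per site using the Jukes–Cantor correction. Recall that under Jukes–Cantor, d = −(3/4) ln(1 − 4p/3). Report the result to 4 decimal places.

0.0605

p = 170/2924 ≈ 0.05814.
d = −(3/4) ln(1 − 4p/3) = −0.75 ln(1 − 0.07752) = −0.75 ln(0.92248)
  = −0.75 × (-0.080690) = 0.060518 substitutions/site.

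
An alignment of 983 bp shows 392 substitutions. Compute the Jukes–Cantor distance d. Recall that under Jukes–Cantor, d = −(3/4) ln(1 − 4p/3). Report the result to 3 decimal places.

p = 392/983 ≈ 0.398779.
d = −(3/4) ln(1 − 4p/3) = −0.75 ln(1 − 0.531705) = −0.75 ln(0.468295)
  = −0.75 × (-0.758657) = 0.568993 substitutions/site.

0.569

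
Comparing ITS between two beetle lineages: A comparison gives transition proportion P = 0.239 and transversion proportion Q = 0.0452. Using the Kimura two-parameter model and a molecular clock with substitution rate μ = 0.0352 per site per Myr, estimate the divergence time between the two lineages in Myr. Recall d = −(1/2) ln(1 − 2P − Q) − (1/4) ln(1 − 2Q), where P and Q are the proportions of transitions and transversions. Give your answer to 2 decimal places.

5.60

Under the Kimura two-parameter model, d = −½ ln(1 − 2P − Q) − ¼ ln(1 − 2Q).
1 − 2P − Q = 0.4768, giving −½ ln(0.4768) = 0.370329.
1 − 2Q = 0.9096, giving −¼ ln(0.9096) = 0.023688.
d = 0.370329 + 0.023688 = 0.394017.
Under a molecular clock d = 2μt, so t = d/(2μ) = 0.394017 / (2 × 0.0352) = 5.60 Myr.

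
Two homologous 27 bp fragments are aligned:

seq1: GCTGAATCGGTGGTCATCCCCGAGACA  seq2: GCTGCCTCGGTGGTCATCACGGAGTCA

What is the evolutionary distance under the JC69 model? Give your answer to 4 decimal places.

The sequences differ at 5 of 27 sites (5, 6, 19, 21, 25), so p = 5/27 ≈ 0.185185.
d = −(3/4) ln(1 − 4p/3) = −0.75 ln(1 − 0.246913) = −0.75 ln(0.753087)
  = −0.75 × (-0.283575) = 0.212681 substitutions/site.

0.2127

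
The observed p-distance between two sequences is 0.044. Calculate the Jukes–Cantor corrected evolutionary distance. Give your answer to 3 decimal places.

0.045

d = −(3/4) ln(1 − 4p/3) = −0.75 ln(1 − 0.058667) = −0.75 ln(0.941333)
  = −0.75 × (-0.060458) = 0.045344 substitutions/site.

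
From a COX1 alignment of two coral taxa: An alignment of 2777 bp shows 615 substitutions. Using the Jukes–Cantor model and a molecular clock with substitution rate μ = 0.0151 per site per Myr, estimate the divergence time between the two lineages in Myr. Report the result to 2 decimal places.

8.69

p = 615/2777 ≈ 0.221462.
d = −(3/4) ln(1 − 4p/3) = −0.75 ln(1 − 0.295283) = −0.75 ln(0.704717)
  = −0.75 × (-0.349959) = 0.262469 substitutions/site.
Under a molecular clock d = 2μt, so t = d/(2μ) = 0.262469 / (2 × 0.0151) = 8.69 Myr.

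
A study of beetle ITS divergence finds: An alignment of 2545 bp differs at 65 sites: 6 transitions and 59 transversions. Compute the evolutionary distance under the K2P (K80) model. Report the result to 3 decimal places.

P = 6/2545 ≈ 0.002358 and Q = 59/2545 ≈ 0.023183.
Under the Kimura two-parameter model, d = −½ ln(1 − 2P − Q) − ¼ ln(1 − 2Q).
1 − 2P − Q = 0.972101, giving −½ ln(0.972101) = 0.014148.
1 − 2Q = 0.953634, giving −¼ ln(0.953634) = 0.011869.
d = 0.014148 + 0.011869 = 0.026017.

0.026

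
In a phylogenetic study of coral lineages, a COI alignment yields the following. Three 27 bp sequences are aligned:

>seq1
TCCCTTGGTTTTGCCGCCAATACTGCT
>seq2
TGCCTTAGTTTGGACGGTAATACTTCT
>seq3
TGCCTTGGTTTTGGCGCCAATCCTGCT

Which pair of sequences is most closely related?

seq1–seq2: 7/27 differ, p = 0.259, d = 0.318.
seq1–seq3: 3/27 differ, p = 0.111, d = 0.120.
seq2–seq3: 7/27 differ, p = 0.259, d = 0.318.
The smallest distance is between seq1 and seq3.

seq1 and seq3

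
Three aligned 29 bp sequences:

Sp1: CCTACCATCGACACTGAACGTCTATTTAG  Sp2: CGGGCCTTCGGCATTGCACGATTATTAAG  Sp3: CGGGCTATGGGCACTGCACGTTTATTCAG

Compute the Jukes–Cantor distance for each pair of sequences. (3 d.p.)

Sp1–Sp2: 10/29 sites differ → p ≈ 0.344828, d = −0.75 ln(1 − 0.459771) = 0.461822 ≈ 0.462.
Sp1–Sp3: 9/29 sites differ → p ≈ 0.310345, d = −0.75 ln(1 − 0.413793) = 0.400562 ≈ 0.401.
Sp2–Sp3: 6/29 sites differ → p ≈ 0.206897, d = −0.75 ln(1 − 0.275863) = 0.242081 ≈ 0.242.

d(Sp1,Sp2) = 0.462, d(Sp1,Sp3) = 0.401, d(Sp2,Sp3) = 0.242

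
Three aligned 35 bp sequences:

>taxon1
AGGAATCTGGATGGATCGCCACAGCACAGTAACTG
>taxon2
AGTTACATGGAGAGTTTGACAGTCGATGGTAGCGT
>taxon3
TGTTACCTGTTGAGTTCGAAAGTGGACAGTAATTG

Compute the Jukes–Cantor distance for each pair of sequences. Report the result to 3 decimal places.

d(taxon1,taxon2) = 0.868, d(taxon1,taxon3) = 0.635, d(taxon2,taxon3) = 0.513

taxon1–taxon2: 18/35 sites differ → p ≈ 0.514286, d = −0.75 ln(1 − 0.685715) = 0.868091 ≈ 0.868.
taxon1–taxon3: 15/35 sites differ → p ≈ 0.428571, d = −0.75 ln(1 − 0.571428) = 0.635472 ≈ 0.635.
taxon2–taxon3: 13/35 sites differ → p ≈ 0.371429, d = −0.75 ln(1 − 0.495239) = 0.512753 ≈ 0.513.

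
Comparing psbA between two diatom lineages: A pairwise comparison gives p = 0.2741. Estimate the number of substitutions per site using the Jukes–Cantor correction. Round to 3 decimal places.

d = −(3/4) ln(1 − 4p/3) = −0.75 ln(1 − 0.365467) = −0.75 ln(0.634533)
  = −0.75 × (-0.454866) = 0.341150 substitutions/site.

0.341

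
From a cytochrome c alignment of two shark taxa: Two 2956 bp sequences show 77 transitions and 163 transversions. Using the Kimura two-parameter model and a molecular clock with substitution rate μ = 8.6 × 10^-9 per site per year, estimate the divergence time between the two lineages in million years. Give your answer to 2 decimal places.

P = 77/2956 ≈ 0.026049 and Q = 163/2956 ≈ 0.055142.
Under the Kimura two-parameter model, d = −½ ln(1 − 2P − Q) − ¼ ln(1 − 2Q).
1 − 2P − Q = 0.89276, giving −½ ln(0.89276) = 0.056719.
1 − 2Q = 0.889716, giving −¼ ln(0.889716) = 0.029213.
d = 0.056719 + 0.029213 = 0.085932.
Under a molecular clock d = 2μt, so t = d/(2μ) = 0.085932 / (2 × 8.6 × 10^-9) = 5.00 million years.

5.00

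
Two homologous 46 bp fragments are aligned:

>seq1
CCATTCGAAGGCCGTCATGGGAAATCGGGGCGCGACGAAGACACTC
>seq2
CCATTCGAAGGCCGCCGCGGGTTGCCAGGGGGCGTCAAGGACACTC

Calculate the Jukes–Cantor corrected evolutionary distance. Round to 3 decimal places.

The sequences differ at 12 of 46 sites, so p = 12/46 ≈ 0.26087.
d = −(3/4) ln(1 − 4p/3) = −0.75 ln(1 − 0.347827) = −0.75 ln(0.652173)
  = −0.75 × (-0.427445) = 0.320584 substitutions/site.

0.321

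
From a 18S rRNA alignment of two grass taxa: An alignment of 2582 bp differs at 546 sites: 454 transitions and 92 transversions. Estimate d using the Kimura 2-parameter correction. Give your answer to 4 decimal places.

P = 454/2582 ≈ 0.175833 and Q = 92/2582 ≈ 0.035631.
Under the Kimura two-parameter model, d = −½ ln(1 − 2P − Q) − ¼ ln(1 − 2Q).
1 − 2P − Q = 0.612703, giving −½ ln(0.612703) = 0.244937.
1 − 2Q = 0.928738, giving −¼ ln(0.928738) = 0.018482.
d = 0.244937 + 0.018482 = 0.263419.

0.2634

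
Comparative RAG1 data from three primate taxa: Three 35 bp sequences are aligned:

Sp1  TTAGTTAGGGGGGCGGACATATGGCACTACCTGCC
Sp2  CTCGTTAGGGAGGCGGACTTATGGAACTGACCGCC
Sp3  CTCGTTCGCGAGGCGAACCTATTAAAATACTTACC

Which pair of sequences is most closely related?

Sp1–Sp2: 8/35 differ, p = 0.229, d = 0.273.
Sp1–Sp3: 13/35 differ, p = 0.371, d = 0.513.
Sp2–Sp3: 12/35 differ, p = 0.343, d = 0.458.
The smallest distance is between Sp1 and Sp2.

Sp1 and Sp2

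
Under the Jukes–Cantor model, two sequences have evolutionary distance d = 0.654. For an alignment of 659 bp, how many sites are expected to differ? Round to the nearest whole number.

288

Invert JC69: p = (3/4)(1 − e^(−4d/3)) = 0.75 × (1 − e^(-0.872)) = 0.75 × (1 − 0.418114) = 0.436415.
Expected differing sites = pL ≈ 0.436415 × 659 = 287.597485 ≈ 288.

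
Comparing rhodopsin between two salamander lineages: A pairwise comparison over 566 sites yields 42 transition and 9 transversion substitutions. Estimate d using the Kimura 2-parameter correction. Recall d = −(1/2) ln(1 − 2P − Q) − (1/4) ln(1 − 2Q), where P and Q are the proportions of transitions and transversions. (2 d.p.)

P = 42/566 ≈ 0.074205 and Q = 9/566 ≈ 0.015901.
Under the Kimura two-parameter model, d = −½ ln(1 − 2P − Q) − ¼ ln(1 − 2Q).
1 − 2P − Q = 0.835689, giving −½ ln(0.835689) = 0.089749.
1 − 2Q = 0.968198, giving −¼ ln(0.968198) = 0.008080.
d = 0.089749 + 0.008080 = 0.097829.

0.10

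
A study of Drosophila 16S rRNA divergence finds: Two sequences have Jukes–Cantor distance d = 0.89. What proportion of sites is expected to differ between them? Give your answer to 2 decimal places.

0.52

p = (3/4)(1 − e^(−4d/3)) = 0.75 × (1 − e^(-1.186667)) = 0.75 × (1 − 0.305237) = 0.521072.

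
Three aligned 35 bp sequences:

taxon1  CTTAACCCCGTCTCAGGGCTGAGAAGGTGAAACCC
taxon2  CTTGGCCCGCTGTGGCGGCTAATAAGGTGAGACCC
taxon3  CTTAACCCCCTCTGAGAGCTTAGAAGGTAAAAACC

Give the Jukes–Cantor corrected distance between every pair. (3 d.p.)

d(taxon1,taxon2) = 0.407, d(taxon1,taxon3) = 0.195, d(taxon2,taxon3) = 0.458

taxon1–taxon2: 11/35 sites differ → p ≈ 0.314286, d = −0.75 ln(1 − 0.419048) = 0.407315 ≈ 0.407.
taxon1–taxon3: 6/35 sites differ → p ≈ 0.171429, d = −0.75 ln(1 − 0.228572) = 0.194634 ≈ 0.195.
taxon2–taxon3: 12/35 sites differ → p ≈ 0.342857, d = −0.75 ln(1 − 0.457143) = 0.458182 ≈ 0.458.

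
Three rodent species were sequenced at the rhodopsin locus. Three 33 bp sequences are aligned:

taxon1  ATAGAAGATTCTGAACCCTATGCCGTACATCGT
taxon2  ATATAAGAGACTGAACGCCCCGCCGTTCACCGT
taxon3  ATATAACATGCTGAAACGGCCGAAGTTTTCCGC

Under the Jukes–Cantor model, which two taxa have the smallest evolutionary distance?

taxon1 and taxon2

taxon1–taxon2: 9/33 differ, p = 0.273, d = 0.339.
taxon1–taxon3: 15/33 differ, p = 0.455, d = 0.699.
taxon2–taxon3: 12/33 differ, p = 0.364, d = 0.497.
The smallest distance is between taxon1 and taxon2.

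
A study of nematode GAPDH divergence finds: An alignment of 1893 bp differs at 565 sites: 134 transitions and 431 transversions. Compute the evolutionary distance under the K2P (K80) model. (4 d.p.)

0.3823

P = 134/1893 ≈ 0.070787 and Q = 431/1893 ≈ 0.227681.
Under the Kimura two-parameter model, d = −½ ln(1 − 2P − Q) − ¼ ln(1 − 2Q).
1 − 2P − Q = 0.630745, giving −½ ln(0.630745) = 0.230427.
1 − 2Q = 0.544638, giving −¼ ln(0.544638) = 0.151908.
d = 0.230427 + 0.151908 = 0.382335.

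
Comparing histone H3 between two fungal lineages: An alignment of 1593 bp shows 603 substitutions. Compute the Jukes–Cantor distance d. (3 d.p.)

0.527

p = 603/1593 ≈ 0.378531.
d = −(3/4) ln(1 − 4p/3) = −0.75 ln(1 − 0.504708) = −0.75 ln(0.495292)
  = −0.75 × (-0.702608) = 0.526956 substitutions/site.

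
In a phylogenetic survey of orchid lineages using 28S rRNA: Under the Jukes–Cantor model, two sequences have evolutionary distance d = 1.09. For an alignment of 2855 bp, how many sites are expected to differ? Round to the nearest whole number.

1641

Invert JC69: p = (3/4)(1 − e^(−4d/3)) = 0.75 × (1 − e^(-1.453333)) = 0.75 × (1 − 0.233790) = 0.574658.
Expected differing sites = pL ≈ 0.574658 × 2855 = 1640.64859 ≈ 1641.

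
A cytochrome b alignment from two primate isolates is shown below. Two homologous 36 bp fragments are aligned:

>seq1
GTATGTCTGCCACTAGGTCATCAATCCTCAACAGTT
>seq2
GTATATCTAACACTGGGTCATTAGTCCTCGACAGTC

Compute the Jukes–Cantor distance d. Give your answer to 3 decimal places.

The sequences differ at 8 of 36 sites (5, 9, 10, 15, 22, 24, 30, 36), so p = 8/36 ≈ 0.222222.
d = −(3/4) ln(1 − 4p/3) = −0.75 ln(1 − 0.296296) = −0.75 ln(0.703704)
  = −0.75 × (-0.351397) = 0.263548 substitutions/site.

0.264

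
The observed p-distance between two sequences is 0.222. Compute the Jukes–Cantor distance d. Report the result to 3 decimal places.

d = −(3/4) ln(1 − 4p/3) = −0.75 ln(1 − 0.296) = −0.75 ln(0.704)
  = −0.75 × (-0.350977) = 0.263233 substitutions/site.

0.263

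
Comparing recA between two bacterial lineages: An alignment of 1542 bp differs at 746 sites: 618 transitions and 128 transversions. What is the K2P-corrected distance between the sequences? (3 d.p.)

P = 618/1542 ≈ 0.400778 and Q = 128/1542 ≈ 0.083009.
Under the Kimura two-parameter model, d = −½ ln(1 − 2P − Q) − ¼ ln(1 − 2Q).
1 − 2P − Q = 0.115435, giving −½ ln(0.115435) = 1.079524.
1 − 2Q = 0.833982, giving −¼ ln(0.833982) = 0.045386.
d = 1.079524 + 0.045386 = 1.124910.

1.125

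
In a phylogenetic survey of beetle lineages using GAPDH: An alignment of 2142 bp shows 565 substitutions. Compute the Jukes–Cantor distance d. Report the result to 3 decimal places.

p = 565/2142 ≈ 0.263772.
d = −(3/4) ln(1 − 4p/3) = −0.75 ln(1 − 0.351696) = −0.75 ln(0.648304)
  = −0.75 × (-0.433396) = 0.325047 substitutions/site.

0.325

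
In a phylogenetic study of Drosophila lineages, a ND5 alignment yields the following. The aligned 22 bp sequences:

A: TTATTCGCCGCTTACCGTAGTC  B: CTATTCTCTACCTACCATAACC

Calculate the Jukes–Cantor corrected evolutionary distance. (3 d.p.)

0.497

The sequences differ at 8 of 22 sites (1, 7, 9, 10, 12, 17, 20, 21), so p = 8/22 ≈ 0.363636.
d = −(3/4) ln(1 − 4p/3) = −0.75 ln(1 − 0.484848) = −0.75 ln(0.515152)
  = −0.75 × (-0.663293) = 0.497470 substitutions/site.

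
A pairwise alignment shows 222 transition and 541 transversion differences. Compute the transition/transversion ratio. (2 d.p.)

R = 222/541 = 0.410351… ≈ 0.41 (to 2 d.p.).

0.41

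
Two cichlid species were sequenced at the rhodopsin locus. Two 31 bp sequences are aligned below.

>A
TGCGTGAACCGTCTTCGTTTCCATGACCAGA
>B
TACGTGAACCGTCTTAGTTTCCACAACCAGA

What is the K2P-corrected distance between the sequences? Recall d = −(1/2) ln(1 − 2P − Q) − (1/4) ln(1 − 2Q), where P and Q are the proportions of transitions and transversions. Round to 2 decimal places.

0.14

Of 31 sites, 3 differences are transitions and 1 are transversions, so P = 3/31 ≈ 0.096774 and Q = 1/31 ≈ 0.032258.
Under the Kimura two-parameter model, d = −½ ln(1 − 2P − Q) − ¼ ln(1 − 2Q).
1 − 2P − Q = 0.774194, giving −½ ln(0.774194) = 0.127966.
1 − 2Q = 0.935484, giving −¼ ln(0.935484) = 0.016673.
d = 0.127966 + 0.016673 = 0.144639.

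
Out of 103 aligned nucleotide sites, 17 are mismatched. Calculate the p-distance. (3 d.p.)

p = 17/103 = 0.165048… ≈ 0.165 (to 3 d.p.).

0.165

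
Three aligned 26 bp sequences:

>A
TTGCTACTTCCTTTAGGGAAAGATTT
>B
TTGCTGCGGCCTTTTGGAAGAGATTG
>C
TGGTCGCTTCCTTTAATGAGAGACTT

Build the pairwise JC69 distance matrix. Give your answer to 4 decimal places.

A–B: 7/26 sites differ → p ≈ 0.269231, d = −0.75 ln(1 − 0.358975) = 0.333515 ≈ 0.3335.
A–C: 8/26 sites differ → p ≈ 0.307692, d = −0.75 ln(1 − 0.410256) = 0.396050 ≈ 0.3961.
B–C: 11/26 sites differ → p ≈ 0.423077, d = −0.75 ln(1 − 0.564103) = 0.622762 ≈ 0.6228.

d(A,B) = 0.3335, d(A,C) = 0.3961, d(B,C) = 0.6228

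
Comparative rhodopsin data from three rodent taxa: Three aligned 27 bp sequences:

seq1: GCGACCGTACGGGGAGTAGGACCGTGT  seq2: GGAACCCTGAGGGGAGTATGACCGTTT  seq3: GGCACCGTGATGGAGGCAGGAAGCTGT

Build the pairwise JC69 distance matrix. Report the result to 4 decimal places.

seq1–seq2: 7/27 sites differ → p ≈ 0.259259, d = −0.75 ln(1 − 0.345679) = 0.318118 ≈ 0.3181.
seq1–seq3: 11/27 sites differ → p ≈ 0.407407, d = −0.75 ln(1 − 0.543209) = 0.587647 ≈ 0.5876.
seq2–seq3: 11/27 sites differ → p ≈ 0.407407, d = −0.75 ln(1 − 0.543209) = 0.587647 ≈ 0.5876.

d(seq1,seq2) = 0.3181, d(seq1,seq3) = 0.5876, d(seq2,seq3) = 0.5876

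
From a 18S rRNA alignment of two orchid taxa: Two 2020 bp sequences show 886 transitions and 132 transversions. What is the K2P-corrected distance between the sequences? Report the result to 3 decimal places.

1.464

P = 886/2020 ≈ 0.438614 and Q = 132/2020 ≈ 0.065347.
Under the Kimura two-parameter model, d = −½ ln(1 − 2P − Q) − ¼ ln(1 − 2Q).
1 − 2P − Q = 0.057425, giving −½ ln(0.057425) = 1.428638.
1 − 2Q = 0.869306, giving −¼ ln(0.869306) = 0.035015.
d = 1.428638 + 0.035015 = 1.463653.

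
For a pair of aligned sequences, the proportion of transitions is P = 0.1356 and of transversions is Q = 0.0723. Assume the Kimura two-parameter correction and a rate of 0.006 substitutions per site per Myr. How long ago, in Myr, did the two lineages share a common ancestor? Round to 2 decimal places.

Under the Kimura two-parameter model, d = −½ ln(1 − 2P − Q) − ¼ ln(1 − 2Q).
1 − 2P − Q = 0.6565, giving −½ ln(0.6565) = 0.210416.
1 − 2Q = 0.8554, giving −¼ ln(0.8554) = 0.039047.
d = 0.210416 + 0.039047 = 0.249463.
Under a molecular clock d = 2μt, so t = d/(2μ) = 0.249463 / (2 × 0.006) = 20.79 Myr.

20.79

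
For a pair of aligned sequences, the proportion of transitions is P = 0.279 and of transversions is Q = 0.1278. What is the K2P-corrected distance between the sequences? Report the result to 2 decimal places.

0.65

Under the Kimura two-parameter model, d = −½ ln(1 − 2P − Q) − ¼ ln(1 − 2Q).
1 − 2P − Q = 0.3142, giving −½ ln(0.3142) = 0.578863.
1 − 2Q = 0.7444, giving −¼ ln(0.7444) = 0.073794.
d = 0.578863 + 0.073794 = 0.652657.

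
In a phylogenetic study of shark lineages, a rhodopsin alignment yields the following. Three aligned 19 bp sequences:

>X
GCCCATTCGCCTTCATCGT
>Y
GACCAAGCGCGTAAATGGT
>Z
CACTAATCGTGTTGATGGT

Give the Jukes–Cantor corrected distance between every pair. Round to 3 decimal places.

X–Y: 7/19 sites differ → p ≈ 0.368421, d = −0.75 ln(1 − 0.491228) = 0.506816 ≈ 0.507.
X–Z: 8/19 sites differ → p ≈ 0.421053, d = −0.75 ln(1 − 0.561404) = 0.618132 ≈ 0.618.
Y–Z: 6/19 sites differ → p ≈ 0.315789, d = −0.75 ln(1 − 0.421052) = 0.409907 ≈ 0.410.

d(X,Y) = 0.507, d(X,Z) = 0.618, d(Y,Z) = 0.410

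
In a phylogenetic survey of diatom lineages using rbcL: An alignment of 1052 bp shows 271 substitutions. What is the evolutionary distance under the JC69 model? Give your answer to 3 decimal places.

0.316

p = 271/1052 ≈ 0.257605.
d = −(3/4) ln(1 − 4p/3) = −0.75 ln(1 − 0.343473) = −0.75 ln(0.656527)
  = −0.75 × (-0.420791) = 0.315593 substitutions/site.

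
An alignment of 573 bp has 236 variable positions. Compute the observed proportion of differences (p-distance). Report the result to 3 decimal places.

0.412

p = 236/573 = 0.411867… ≈ 0.412 (to 3 d.p.).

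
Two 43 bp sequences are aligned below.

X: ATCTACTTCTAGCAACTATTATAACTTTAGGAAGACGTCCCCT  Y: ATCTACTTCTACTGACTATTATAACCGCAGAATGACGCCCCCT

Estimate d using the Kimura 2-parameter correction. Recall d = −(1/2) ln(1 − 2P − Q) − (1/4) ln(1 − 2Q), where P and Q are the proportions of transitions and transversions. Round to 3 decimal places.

0.252

Of 43 sites, 6 differences are transitions and 3 are transversions, so P = 6/43 ≈ 0.139535 and Q = 3/43 ≈ 0.069767.
Under the Kimura two-parameter model, d = −½ ln(1 − 2P − Q) − ¼ ln(1 − 2Q).
1 − 2P − Q = 0.651163, giving −½ ln(0.651163) = 0.214498.
1 − 2Q = 0.860466, giving −¼ ln(0.860466) = 0.037570.
d = 0.214498 + 0.037570 = 0.252068.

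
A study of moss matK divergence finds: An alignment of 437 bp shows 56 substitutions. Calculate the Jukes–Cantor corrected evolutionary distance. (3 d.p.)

p = 56/437 ≈ 0.128146.
d = −(3/4) ln(1 − 4p/3) = −0.75 ln(1 − 0.170861) = −0.75 ln(0.829139)
  = −0.75 × (-0.187367) = 0.140525 substitutions/site.

0.141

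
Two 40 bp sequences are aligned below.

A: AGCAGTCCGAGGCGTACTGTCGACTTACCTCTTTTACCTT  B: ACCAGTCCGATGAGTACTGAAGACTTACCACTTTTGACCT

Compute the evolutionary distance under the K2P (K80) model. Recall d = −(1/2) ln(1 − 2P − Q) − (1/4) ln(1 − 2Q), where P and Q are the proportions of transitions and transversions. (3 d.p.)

Of 40 sites, 2 differences are transitions and 7 are transversions, so P = 2/40 = 0.05 and Q = 7/40 = 0.175.
Under the Kimura two-parameter model, d = −½ ln(1 − 2P − Q) − ¼ ln(1 − 2Q).
1 − 2P − Q = 0.725, giving −½ ln(0.725) = 0.160792.
1 − 2Q = 0.65, giving −¼ ln(0.65) = 0.107696.
d = 0.160792 + 0.107696 = 0.268488.

0.268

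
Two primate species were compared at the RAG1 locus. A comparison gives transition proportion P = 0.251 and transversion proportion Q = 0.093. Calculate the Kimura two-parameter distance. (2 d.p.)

Under the Kimura two-parameter model, d = −½ ln(1 − 2P − Q) − ¼ ln(1 − 2Q).
1 − 2P − Q = 0.405, giving −½ ln(0.405) = 0.451934.
1 − 2Q = 0.814, giving −¼ ln(0.814) = 0.051449.
d = 0.451934 + 0.051449 = 0.503383.

0.50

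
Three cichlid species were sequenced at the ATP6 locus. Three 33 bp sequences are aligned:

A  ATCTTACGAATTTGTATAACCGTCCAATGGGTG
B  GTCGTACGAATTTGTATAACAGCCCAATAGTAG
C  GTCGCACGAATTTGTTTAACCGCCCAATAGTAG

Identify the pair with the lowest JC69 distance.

A–B: 7/33 differ, p = 0.212, d = 0.249.
A–C: 8/33 differ, p = 0.242, d = 0.293.
B–C: 3/33 differ, p = 0.091, d = 0.097.
The smallest distance is between B and C.

B and C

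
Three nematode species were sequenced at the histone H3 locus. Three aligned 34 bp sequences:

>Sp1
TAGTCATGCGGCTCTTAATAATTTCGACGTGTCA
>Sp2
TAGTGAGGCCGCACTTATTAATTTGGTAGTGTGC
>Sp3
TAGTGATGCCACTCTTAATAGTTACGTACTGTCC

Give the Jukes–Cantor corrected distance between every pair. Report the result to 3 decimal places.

Sp1–Sp2: 10/34 sites differ → p ≈ 0.294118, d = −0.75 ln(1 − 0.392157) = 0.373379 ≈ 0.373.
Sp1–Sp3: 9/34 sites differ → p ≈ 0.264706, d = −0.75 ln(1 − 0.352941) = 0.326488 ≈ 0.326.
Sp2–Sp3: 9/34 sites differ → p ≈ 0.264706, d = −0.75 ln(1 − 0.352941) = 0.326488 ≈ 0.326.

d(Sp1,Sp2) = 0.373, d(Sp1,Sp3) = 0.326, d(Sp2,Sp3) = 0.326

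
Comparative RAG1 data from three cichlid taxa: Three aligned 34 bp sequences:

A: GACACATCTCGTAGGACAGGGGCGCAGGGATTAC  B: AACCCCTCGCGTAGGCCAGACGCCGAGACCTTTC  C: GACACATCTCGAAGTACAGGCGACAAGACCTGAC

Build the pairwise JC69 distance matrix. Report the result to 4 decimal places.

A–B: 13/34 sites differ → p ≈ 0.382353, d = −0.75 ln(1 − 0.509804) = 0.534712 ≈ 0.5347.
A–C: 10/34 sites differ → p ≈ 0.294118, d = −0.75 ln(1 − 0.392157) = 0.373379 ≈ 0.3734.
B–C: 12/34 sites differ → p ≈ 0.352941, d = −0.75 ln(1 − 0.470588) = 0.476991 ≈ 0.4770.

d(A,B) = 0.5347, d(A,C) = 0.3734, d(B,C) = 0.4770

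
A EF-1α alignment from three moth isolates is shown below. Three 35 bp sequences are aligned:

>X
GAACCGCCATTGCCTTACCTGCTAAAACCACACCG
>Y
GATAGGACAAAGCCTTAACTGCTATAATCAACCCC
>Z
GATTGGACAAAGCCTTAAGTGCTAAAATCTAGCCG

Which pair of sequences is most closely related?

Y and Z

X–Y: 12/35 differ, p = 0.343, d = 0.458.
X–Z: 12/35 differ, p = 0.343, d = 0.458.
Y–Z: 6/35 differ, p = 0.171, d = 0.195.
The smallest distance is between Y and Z.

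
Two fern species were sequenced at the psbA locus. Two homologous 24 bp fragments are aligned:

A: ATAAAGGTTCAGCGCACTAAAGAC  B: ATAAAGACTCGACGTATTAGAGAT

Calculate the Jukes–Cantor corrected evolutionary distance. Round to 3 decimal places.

The sequences differ at 8 of 24 sites (7, 8, 11, 12, 15, 17, 20, 24), so p = 8/24 ≈ 0.333333.
d = −(3/4) ln(1 − 4p/3) = −0.75 ln(1 − 0.444444) = −0.75 ln(0.555556)
  = −0.75 × (-0.587786) = 0.440840 substitutions/site.

0.441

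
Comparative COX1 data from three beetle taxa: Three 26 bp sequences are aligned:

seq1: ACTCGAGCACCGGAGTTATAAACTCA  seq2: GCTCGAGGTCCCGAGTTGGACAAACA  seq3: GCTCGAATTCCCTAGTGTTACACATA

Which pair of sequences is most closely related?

seq2 and seq3

seq1–seq2: 9/26 differ, p = 0.346, d = 0.464.
seq1–seq3: 11/26 differ, p = 0.423, d = 0.623.
seq2–seq3: 8/26 differ, p = 0.308, d = 0.396.
The smallest distance is between seq2 and seq3.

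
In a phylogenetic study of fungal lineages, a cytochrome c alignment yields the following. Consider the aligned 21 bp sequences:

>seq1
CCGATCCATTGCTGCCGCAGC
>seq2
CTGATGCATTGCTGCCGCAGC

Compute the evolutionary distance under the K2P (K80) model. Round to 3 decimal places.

0.102

Of 21 sites, 1 differences are transitions and 1 are transversions, so P = 1/21 ≈ 0.047619 and Q = 1/21 ≈ 0.047619.
Under the Kimura two-parameter model, d = −½ ln(1 − 2P − Q) − ¼ ln(1 − 2Q).
1 − 2P − Q = 0.857143, giving −½ ln(0.857143) = 0.077075.
1 − 2Q = 0.904762, giving −¼ ln(0.904762) = 0.025021.
d = 0.077075 + 0.025021 = 0.102096.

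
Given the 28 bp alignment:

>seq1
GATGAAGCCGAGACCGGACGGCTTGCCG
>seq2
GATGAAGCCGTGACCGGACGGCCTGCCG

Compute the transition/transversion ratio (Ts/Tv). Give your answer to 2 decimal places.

1.00

Transitions are A↔G and C↔T; transversions are all other mismatches.
Transitions: 1. Transversions: 1.
R = 1/1 = 1.00.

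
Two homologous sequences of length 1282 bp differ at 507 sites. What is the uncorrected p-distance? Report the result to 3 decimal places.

0.395

p = 507/1282 = 0.395475… ≈ 0.395 (to 3 d.p.).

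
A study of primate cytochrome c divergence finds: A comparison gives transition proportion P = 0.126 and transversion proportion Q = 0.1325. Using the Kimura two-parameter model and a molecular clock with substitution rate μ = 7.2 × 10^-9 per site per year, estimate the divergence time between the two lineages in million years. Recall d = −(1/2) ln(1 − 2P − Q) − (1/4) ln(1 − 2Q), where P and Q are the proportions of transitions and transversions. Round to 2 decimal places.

Under the Kimura two-parameter model, d = −½ ln(1 − 2P − Q) − ¼ ln(1 − 2Q).
1 − 2P − Q = 0.6155, giving −½ ln(0.6155) = 0.242660.
1 − 2Q = 0.735, giving −¼ ln(0.735) = 0.076971.
d = 0.242660 + 0.076971 = 0.319631.
Under a molecular clock d = 2μt, so t = d/(2μ) = 0.319631 / (2 × 7.2 × 10^-9) = 22.20 million years.

22.20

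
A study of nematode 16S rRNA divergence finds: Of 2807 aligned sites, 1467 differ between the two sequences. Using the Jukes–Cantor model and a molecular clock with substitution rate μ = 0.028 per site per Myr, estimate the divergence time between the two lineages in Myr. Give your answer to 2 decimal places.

p = 1467/2807 ≈ 0.522622.
d = −(3/4) ln(1 − 4p/3) = −0.75 ln(1 − 0.696829) = −0.75 ln(0.303171)
  = −0.75 × (-1.193458) = 0.895094 substitutions/site.
Under a molecular clock d = 2μt, so t = d/(2μ) = 0.895094 / (2 × 0.028) = 15.98 Myr.

15.98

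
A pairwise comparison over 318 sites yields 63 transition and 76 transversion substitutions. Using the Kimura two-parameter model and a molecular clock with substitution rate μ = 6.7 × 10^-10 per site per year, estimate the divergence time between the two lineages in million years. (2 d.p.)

P = 63/318 ≈ 0.198113 and Q = 76/318 ≈ 0.238994.
Under the Kimura two-parameter model, d = −½ ln(1 − 2P − Q) − ¼ ln(1 − 2Q).
1 − 2P − Q = 0.36478, giving −½ ln(0.36478) = 0.504230.
1 − 2Q = 0.522012, giving −¼ ln(0.522012) = 0.162516.
d = 0.504230 + 0.162516 = 0.666746.
Under a molecular clock d = 2μt, so t = d/(2μ) = 0.666746 / (2 × 6.7 × 10^-10) = 497.57 million years.

497.57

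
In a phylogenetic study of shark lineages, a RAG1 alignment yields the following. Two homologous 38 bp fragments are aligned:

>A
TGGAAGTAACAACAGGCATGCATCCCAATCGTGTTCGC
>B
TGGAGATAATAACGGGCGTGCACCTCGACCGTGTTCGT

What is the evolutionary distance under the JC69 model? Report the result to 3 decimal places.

0.324

The sequences differ at 10 of 38 sites (5, 6, 10, 14, 18, 23, 25, 27, 29, 38), so p = 10/38 ≈ 0.263158.
d = −(3/4) ln(1 − 4p/3) = −0.75 ln(1 − 0.350877) = −0.75 ln(0.649123)
  = −0.75 × (-0.432133) = 0.324100 substitutions/site.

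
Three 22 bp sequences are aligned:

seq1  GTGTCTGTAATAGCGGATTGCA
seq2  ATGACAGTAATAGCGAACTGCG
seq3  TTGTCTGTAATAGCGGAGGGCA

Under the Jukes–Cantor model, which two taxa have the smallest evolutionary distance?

seq1 and seq3

seq1–seq2: 6/22 differ, p = 0.273, d = 0.339.
seq1–seq3: 3/22 differ, p = 0.136, d = 0.151.
seq2–seq3: 7/22 differ, p = 0.318, d = 0.414.
The smallest distance is between seq1 and seq3.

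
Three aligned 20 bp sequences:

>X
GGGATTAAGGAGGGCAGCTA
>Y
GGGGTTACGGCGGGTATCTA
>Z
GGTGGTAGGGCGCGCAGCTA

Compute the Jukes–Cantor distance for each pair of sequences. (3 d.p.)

X–Y: 5/20 sites differ → p = 0.25, d = −0.75 ln(1 − 0.333333) = 0.304098 ≈ 0.304.
X–Z: 6/20 sites differ → p = 0.3, d = −0.75 ln(1 − 0.4) = 0.383119 ≈ 0.383.
Y–Z: 6/20 sites differ → p = 0.3, d = −0.75 ln(1 − 0.4) = 0.383119 ≈ 0.383.

d(X,Y) = 0.304, d(X,Z) = 0.383, d(Y,Z) = 0.383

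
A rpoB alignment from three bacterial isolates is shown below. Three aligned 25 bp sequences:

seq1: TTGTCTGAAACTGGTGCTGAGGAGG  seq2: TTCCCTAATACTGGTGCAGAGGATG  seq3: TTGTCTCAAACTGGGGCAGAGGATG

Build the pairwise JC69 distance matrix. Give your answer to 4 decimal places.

seq1–seq2: 6/25 sites differ → p = 0.24, d = −0.75 ln(1 − 0.32) = 0.289247 ≈ 0.2892.
seq1–seq3: 4/25 sites differ → p = 0.16, d = −0.75 ln(1 − 0.213333) = 0.179963 ≈ 0.1800.
seq2–seq3: 5/25 sites differ → p = 0.2, d = −0.75 ln(1 − 0.266667) = 0.232617 ≈ 0.2326.

d(seq1,seq2) = 0.2892, d(seq1,seq3) = 0.1800, d(seq2,seq3) = 0.2326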